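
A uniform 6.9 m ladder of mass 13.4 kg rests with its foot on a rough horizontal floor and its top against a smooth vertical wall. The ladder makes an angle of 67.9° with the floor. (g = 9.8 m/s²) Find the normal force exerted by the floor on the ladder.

N_floor ≈ 131 N

ΣF_y = 0: N_floor = 13.4×9.8 = 131.32 N.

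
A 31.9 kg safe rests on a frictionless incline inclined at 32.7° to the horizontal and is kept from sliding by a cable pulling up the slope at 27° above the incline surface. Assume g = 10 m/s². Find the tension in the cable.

Take axes along and perpendicular to the incline. Weight components: W sin 32.7° = 172.3 N down-slope, W cos 32.7° = 268.4 N into the surface.
Along incline: T cos 27° = W sin 32.7° → T = 193.4 N.
Perpendicular: N = W cos 32.7° − T sin 27° = 180.6 N.

T ≈ 193 N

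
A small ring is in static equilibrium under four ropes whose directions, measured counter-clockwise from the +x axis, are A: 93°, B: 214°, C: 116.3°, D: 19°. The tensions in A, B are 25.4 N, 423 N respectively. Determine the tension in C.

Resolve: ΣF_x = 25.4 cos 93° + 423 cos 214° + T_C cos 116.3° + T_D cos 19° = 0.
        ΣF_y = 25.4 sin 93° + 423 sin 214° + T_C sin 116.3° + T_D sin 19° = 0.
The known terms sum to (-352, -211.2) N, so -0.4431 T_C + 0.9455 T_D = 352 and 0.8965 T_C + 0.3256 T_D = 211.2.
Solving simultaneously: T_C = 85.76 N, T_D = 412.5 N.

T_C ≈ 85.8 N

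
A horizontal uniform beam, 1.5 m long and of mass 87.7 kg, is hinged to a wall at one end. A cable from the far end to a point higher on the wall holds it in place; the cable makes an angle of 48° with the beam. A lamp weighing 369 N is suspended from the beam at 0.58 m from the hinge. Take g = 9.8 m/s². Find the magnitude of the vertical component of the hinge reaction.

Take torques about the hinge: T sin 48° · 1.5 = 87.7×9.8×0.75 + 369×0.58 = 858.62 N·m.
So T = 858.62 / (0.7431 × 1.5) = 770.25 N.
ΣF_y = 0: H_y = (87.7×9.8 + 369) − T sin 48° = 1228.5 − 572.41 = 656.05 N.

|H_y| ≈ 656 N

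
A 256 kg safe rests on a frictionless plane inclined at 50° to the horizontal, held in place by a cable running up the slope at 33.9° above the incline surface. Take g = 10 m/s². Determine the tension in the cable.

Take axes along and perpendicular to the incline. Weight components: W sin 50° = 1961 N down-slope, W cos 50° = 1646 N into the surface.
Along incline: T cos 33.9° = W sin 50° → T = 2363 N.
Perpendicular: N = W cos 50° − T sin 33.9° = 327.7 N.

T ≈ 2360 N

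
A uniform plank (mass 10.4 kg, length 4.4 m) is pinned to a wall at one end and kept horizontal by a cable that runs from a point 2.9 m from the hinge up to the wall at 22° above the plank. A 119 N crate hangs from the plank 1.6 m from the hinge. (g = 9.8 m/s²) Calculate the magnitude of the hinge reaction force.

Take torques about the hinge: T sin 22° · 2.9 = 10.4×9.8×2.2 + 119×1.6 = 414.62 N·m.
So T = 414.62 / (0.3746 × 2.9) = 381.66 N.
ΣF_x = 0: H_x = T cos 22° = 353.87 N.
ΣF_y = 0: H_y = (10.4×9.8 + 119) − T sin 22° = 220.92 − 142.97 = 77.946 N.
|H| = √(H_x² + H_y²) = √((353.87)² + (77.946)²) = 362.36 N.

|H| ≈ 362 N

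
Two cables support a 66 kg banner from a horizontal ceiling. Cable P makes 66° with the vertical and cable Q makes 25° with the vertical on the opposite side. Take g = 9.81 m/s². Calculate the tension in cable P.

T_P ≈ 274 N

Angles from the horizontal: cable P is 90° − 66° = 24°, cable Q is 90° − 25° = 65°.
Weight W = 66 × 9.81 = 647.5 N acts straight down.
Horizontal: T_P cos 24° = T_Q cos 65°  →  T_Q = 2.162 T_P.
Vertical: T_P sin 24° + T_Q sin 65° = 647.5.
Substituting the horizontal relation into the vertical equation gives 2.366 T_P = 647.5, so T_P = 273.7 N.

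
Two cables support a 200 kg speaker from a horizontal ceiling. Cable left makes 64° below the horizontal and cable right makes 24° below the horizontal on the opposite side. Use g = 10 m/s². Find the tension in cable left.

Weight W = 200 × 10 = 2000 N acts straight down.
Horizontal: T_left cos 64° = T_right cos 24°  →  T_right = 0.4799 T_left.
Vertical: T_left sin 64° + T_right sin 24° = 2000.
Substituting the horizontal relation into the vertical equation gives 1.094 T_left = 2000, so T_left = 1828 N.

T_left ≈ 1830 N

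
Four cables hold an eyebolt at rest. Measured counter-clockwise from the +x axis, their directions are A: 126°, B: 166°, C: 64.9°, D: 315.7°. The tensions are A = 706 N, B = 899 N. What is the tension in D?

T_D ≈ 1590 N

Resolve: ΣF_x = 706 cos 126° + 899 cos 166° + T_C cos 64.9° + T_D cos 315.7° = 0.
        ΣF_y = 706 sin 126° + 899 sin 166° + T_C sin 64.9° + T_D sin 315.7° = 0.
The known terms sum to (-1287, 788.7) N, so 0.4242 T_C + 0.7157 T_D = 1287 and 0.9056 T_C − 0.6984 T_D = -788.7.
Solving simultaneously: T_C = 354.3 N, T_D = 1589 N.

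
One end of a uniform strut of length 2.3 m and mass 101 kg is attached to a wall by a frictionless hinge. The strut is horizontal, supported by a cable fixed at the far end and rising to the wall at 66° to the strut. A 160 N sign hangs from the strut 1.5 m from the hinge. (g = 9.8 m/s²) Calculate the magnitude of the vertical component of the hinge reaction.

Take torques about the hinge: T sin 66° · 2.3 = 101×9.8×1.15 + 160×1.5 = 1378.3 N·m.
So T = 1378.3 / (0.9135 × 2.3) = 655.96 N.
ΣF_y = 0: H_y = (101×9.8 + 160) − T sin 66° = 1149.8 − 599.25 = 550.55 N.

|H_y| ≈ 551 N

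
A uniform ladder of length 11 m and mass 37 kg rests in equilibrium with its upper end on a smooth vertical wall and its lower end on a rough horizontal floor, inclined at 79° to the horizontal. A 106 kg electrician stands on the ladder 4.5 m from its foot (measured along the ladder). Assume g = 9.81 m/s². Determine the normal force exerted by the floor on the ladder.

ΣF_y = 0: N_floor = 37×9.81 + 106×9.81 = 1402.8 N.

N_floor ≈ 1400 N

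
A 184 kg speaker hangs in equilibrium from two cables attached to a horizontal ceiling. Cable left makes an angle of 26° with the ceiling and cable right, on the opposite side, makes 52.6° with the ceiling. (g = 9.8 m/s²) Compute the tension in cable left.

T_left ≈ 1120 N

Weight W = 184 × 9.8 = 1803 N acts straight down.
Horizontal: T_left cos 26° = T_right cos 52.6°  →  T_right = 1.48 T_left.
Vertical: T_left sin 26° + T_right sin 52.6° = 1803.
Substituting the horizontal relation into the vertical equation gives 1.614 T_left = 1803, so T_left = 1117 N.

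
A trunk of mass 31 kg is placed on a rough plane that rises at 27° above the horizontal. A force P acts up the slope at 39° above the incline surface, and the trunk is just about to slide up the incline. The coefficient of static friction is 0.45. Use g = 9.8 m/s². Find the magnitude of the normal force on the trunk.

N ≈ 117 N

On the verge of sliding up the incline, friction equals μN and acts down the slope.
Perpendicular: N + P sin 39° = W cos 27° = 270.7 N.
Along incline: P cos 39° = W sin 27° + μN  with W sin 27° = 137.9 N.
Solving the pair for P and N: P = 245 N, N = 116.5 N (and f = μN = 52.44 N).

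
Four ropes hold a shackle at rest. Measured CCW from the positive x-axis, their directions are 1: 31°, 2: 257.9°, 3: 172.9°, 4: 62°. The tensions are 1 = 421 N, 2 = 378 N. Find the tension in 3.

T_3 ≈ 343 N

Resolve: ΣF_x = 421 cos 31° + 378 cos 257.9° + T_3 cos 172.9° + T_4 cos 62° = 0.
        ΣF_y = 421 sin 31° + 378 sin 257.9° + T_3 sin 172.9° + T_4 sin 62° = 0.
The known terms sum to (281.6, -152.8) N, so -0.9923 T_3 + 0.4695 T_4 = -281.6 and 0.1236 T_3 + 0.8829 T_4 = 152.8.
Solving simultaneously: T_3 = 343 N, T_4 = 125 N.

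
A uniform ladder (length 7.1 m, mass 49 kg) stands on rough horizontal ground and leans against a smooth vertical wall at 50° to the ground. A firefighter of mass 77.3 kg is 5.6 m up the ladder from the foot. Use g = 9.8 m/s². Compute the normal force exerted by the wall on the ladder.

N_wall ≈ 703 N

Torques about the foot: N_wall · 7.1 sin 50° = 49×9.8×3.55 cos 50° + 77.3×9.8×5.6 cos 50° → N_wall = 702.83 N.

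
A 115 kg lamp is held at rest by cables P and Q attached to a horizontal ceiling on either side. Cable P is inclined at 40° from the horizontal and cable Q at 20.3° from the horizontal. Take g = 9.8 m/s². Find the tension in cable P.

Weight W = 115 × 9.8 = 1127 N acts straight down.
Horizontal: T_P cos 40° = T_Q cos 20.3°  →  T_Q = 0.8168 T_P.
Vertical: T_P sin 40° + T_Q sin 20.3° = 1127.
Substituting the horizontal relation into the vertical equation gives 0.9262 T_P = 1127, so T_P = 1217 N.

T_P ≈ 1220 N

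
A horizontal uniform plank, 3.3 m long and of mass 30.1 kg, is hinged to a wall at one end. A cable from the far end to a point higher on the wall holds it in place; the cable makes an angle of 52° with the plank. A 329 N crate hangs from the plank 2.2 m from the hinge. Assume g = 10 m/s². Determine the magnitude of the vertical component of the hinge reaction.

Take torques about the hinge: T sin 52° · 3.3 = 30.1×10×1.65 + 329×2.2 = 1220.5 N·m.
So T = 1220.5 / (0.7880 × 3.3) = 469.33 N.
ΣF_y = 0: H_y = (30.1×10 + 329) − T sin 52° = 630 − 369.83 = 260.17 N.

|H_y| ≈ 260 N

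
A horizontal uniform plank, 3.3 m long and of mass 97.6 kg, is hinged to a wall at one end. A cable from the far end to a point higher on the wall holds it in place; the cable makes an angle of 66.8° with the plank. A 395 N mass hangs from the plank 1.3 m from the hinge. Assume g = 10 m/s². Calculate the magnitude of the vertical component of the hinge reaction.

|H_y| ≈ 727 N

Take torques about the hinge: T sin 66.8° · 3.3 = 97.6×10×1.65 + 395×1.3 = 2123.9 N·m.
So T = 2123.9 / (0.9191 × 3.3) = 700.23 N.
ΣF_y = 0: H_y = (97.6×10 + 395) − T sin 66.8° = 1371 − 643.61 = 727.39 N.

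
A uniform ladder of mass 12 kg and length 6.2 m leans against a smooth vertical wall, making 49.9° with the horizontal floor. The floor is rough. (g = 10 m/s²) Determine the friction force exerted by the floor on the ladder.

Torques about the foot: N_wall · 6.2 sin 49.9° = 12×10×3.1 cos 49.9° → N_wall = 50.525 N.
ΣF_x = 0: f_floor = N_wall = 50.525 N.

f ≈ 50.5 N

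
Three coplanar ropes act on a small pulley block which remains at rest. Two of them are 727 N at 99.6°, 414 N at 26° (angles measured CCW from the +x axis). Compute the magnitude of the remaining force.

F ≈ 933 N

Sum the known components: ΣF_x = 250.9 N, ΣF_y = 898.3 N.
For equilibrium the remaining force must supply (−ΣF_x, −ΣF_y) = (-250.9, -898.3) N.
Magnitude = √((-250.9)² + (-898.3)²) = 932.7 N; direction = atan2(-898.3, -250.9) = 254.4°.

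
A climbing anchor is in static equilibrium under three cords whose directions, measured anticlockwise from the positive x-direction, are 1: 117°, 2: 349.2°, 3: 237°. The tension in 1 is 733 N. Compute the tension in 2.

Resolve: ΣF_x = 733 cos 117° + T_2 cos 349.2° + T_3 cos 237° = 0.
        ΣF_y = 733 sin 117° + T_2 sin 349.2° + T_3 sin 237° = 0.
The known terms sum to (-332.8, 653.1) N, so 0.9823 T_2 − 0.5446 T_3 = 332.8 and -0.1874 T_2 − 0.8387 T_3 = -653.1.
Solving simultaneously: T_2 = 685.6 N, T_3 = 625.6 N.

T_2 ≈ 686 N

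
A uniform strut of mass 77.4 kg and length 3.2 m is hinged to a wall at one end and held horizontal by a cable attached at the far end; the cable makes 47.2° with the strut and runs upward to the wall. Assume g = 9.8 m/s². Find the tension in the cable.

Take torques about the hinge: T sin 47.2° · 3.2 = 77.4×9.8×1.6 = 1213.6 N·m.
So T = 1213.6 / (0.7337 × 3.2) = 516.89 N.

T ≈ 517 N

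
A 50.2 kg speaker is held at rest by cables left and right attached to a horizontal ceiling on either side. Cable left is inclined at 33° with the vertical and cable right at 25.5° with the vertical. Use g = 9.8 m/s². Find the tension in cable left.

Angles from the horizontal: cable left is 90° − 33° = 57°, cable right is 90° − 25.5° = 64.5°.
Weight W = 50.2 × 9.8 = 492 N acts straight down.
Horizontal: T_left cos 57° = T_right cos 64.5°  →  T_right = 1.265 T_left.
Vertical: T_left sin 57° + T_right sin 64.5° = 492.
Substituting the horizontal relation into the vertical equation gives 1.981 T_left = 492, so T_left = 248.4 N.

T_left ≈ 248 N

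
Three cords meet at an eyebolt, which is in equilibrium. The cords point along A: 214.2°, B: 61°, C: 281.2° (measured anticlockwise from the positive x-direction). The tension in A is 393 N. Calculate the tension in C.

Resolve: ΣF_x = 393 cos 214.2° + T_B cos 61° + T_C cos 281.2° = 0.
        ΣF_y = 393 sin 214.2° + T_B sin 61° + T_C sin 281.2° = 0.
The known terms sum to (-325, -220.9) N, so 0.4848 T_B + 0.1942 T_C = 325 and 0.8746 T_B − 0.9810 T_C = 220.9.
Solving simultaneously: T_B = 560.5 N, T_C = 274.5 N.

T_C ≈ 275 N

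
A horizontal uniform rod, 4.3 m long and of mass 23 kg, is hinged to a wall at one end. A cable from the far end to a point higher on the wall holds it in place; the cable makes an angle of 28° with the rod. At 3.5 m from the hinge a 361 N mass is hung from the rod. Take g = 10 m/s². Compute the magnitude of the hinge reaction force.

Take torques about the hinge: T sin 28° · 4.3 = 23×10×2.15 + 361×3.5 = 1758 N·m.
So T = 1758 / (0.4695 × 4.3) = 870.85 N.
ΣF_x = 0: H_x = T cos 28° = 768.91 N.
ΣF_y = 0: H_y = (23×10 + 361) − T sin 28° = 591 − 408.84 = 182.16 N.
|H| = √(H_x² + H_y²) = √((768.91)² + (182.16)²) = 790.19 N.

|H| ≈ 790 N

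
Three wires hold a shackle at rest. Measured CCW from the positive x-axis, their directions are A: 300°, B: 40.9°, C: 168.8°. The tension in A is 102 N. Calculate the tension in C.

T_C ≈ 127 N

Resolve: ΣF_x = 102 cos 300° + T_B cos 40.9° + T_C cos 168.8° = 0.
        ΣF_y = 102 sin 300° + T_B sin 40.9° + T_C sin 168.8° = 0.
The known terms sum to (51, -88.33) N, so 0.7559 T_B − 0.9810 T_C = -51 and 0.6547 T_B + 0.1942 T_C = 88.33.
Solving simultaneously: T_B = 97.26 N, T_C = 126.9 N.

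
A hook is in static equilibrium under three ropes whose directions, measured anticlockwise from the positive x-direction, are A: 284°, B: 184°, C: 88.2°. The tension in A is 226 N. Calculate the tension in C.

Resolve: ΣF_x = 226 cos 284° + T_B cos 184° + T_C cos 88.2° = 0.
        ΣF_y = 226 sin 284° + T_B sin 184° + T_C sin 88.2° = 0.
The known terms sum to (54.67, -219.3) N, so -0.9976 T_B + 0.0314 T_C = -54.67 and -0.0698 T_B + 0.9995 T_C = 219.3.
Solving simultaneously: T_B = 61.85 N, T_C = 223.7 N.

T_C ≈ 224 N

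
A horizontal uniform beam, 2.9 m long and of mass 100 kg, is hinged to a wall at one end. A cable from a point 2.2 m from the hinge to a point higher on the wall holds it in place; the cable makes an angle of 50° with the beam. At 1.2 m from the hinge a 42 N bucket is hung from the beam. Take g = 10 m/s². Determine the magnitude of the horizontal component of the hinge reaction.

H_x ≈ 572 N

Take torques about the hinge: T sin 50° · 2.2 = 100×10×1.45 + 42×1.2 = 1500.4 N·m.
So T = 1500.4 / (0.7660 × 2.2) = 890.29 N.
ΣF_x = 0: H_x = T cos 50° = 572.27 N.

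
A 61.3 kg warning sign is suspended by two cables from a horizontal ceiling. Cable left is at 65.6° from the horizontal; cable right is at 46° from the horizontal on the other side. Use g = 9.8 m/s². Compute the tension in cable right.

Weight W = 61.3 × 9.8 = 600.7 N acts straight down.
Horizontal: T_left cos 65.6° = T_right cos 46°  →  T_left = 1.682 T_right.
Vertical: T_left sin 65.6° + T_right sin 46° = 600.7.
Substituting the horizontal relation into the vertical equation gives 2.251 T_right = 600.7, so T_right = 266.9 N.

T_right ≈ 267 N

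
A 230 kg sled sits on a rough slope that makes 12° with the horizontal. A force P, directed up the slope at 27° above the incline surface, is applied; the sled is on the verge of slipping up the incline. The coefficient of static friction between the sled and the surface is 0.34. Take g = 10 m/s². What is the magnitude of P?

P ≈ 1190 N

On the verge of sliding up the incline, friction equals μN and acts down the slope.
Perpendicular: N + P sin 27° = W cos 12° = 2250 N.
Along incline: P cos 27° = W sin 12° + μN  with W sin 12° = 478.2 N.
Solving the pair for P and N: P = 1189 N, N = 1710 N (and f = μN = 581.4 N).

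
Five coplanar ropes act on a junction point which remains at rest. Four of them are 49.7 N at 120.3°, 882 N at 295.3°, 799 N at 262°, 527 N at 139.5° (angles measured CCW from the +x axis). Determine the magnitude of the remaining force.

Sum the known components: ΣF_x = -160.1 N, ΣF_y = -1203 N.
For equilibrium the remaining force must supply (−ΣF_x, −ΣF_y) = (160.1, 1203) N.
Magnitude = √((160.1)² + (1203)²) = 1214 N; direction = atan2(1203, 160.1) = 82.4°.

F ≈ 1210 N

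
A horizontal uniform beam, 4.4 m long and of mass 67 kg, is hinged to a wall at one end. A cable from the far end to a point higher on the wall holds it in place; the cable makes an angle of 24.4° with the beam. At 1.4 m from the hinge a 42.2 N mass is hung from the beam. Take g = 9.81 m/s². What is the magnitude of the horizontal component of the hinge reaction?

H_x ≈ 754 N

Take torques about the hinge: T sin 24.4° · 4.4 = 67×9.81×2.2 + 42.2×1.4 = 1505.1 N·m.
So T = 1505.1 / (0.4131 × 4.4) = 828.03 N.
ΣF_x = 0: H_x = T cos 24.4° = 754.07 N.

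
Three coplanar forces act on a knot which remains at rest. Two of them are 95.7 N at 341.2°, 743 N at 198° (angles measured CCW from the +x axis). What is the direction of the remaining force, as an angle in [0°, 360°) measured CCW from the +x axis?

Sum the known components: ΣF_x = -616 N, ΣF_y = -260.4 N.
For equilibrium the remaining force must supply (−ΣF_x, −ΣF_y) = (616, 260.4) N.
Magnitude = √((616)² + (260.4)²) = 668.8 N; direction = atan2(260.4, 616) = 22.9°.

θ ≈ 22.9°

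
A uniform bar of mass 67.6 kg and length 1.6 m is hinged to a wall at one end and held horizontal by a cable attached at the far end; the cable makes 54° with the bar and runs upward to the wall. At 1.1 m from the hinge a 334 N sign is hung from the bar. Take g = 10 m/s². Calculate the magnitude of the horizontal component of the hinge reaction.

Take torques about the hinge: T sin 54° · 1.6 = 67.6×10×0.8 + 334×1.1 = 908.2 N·m.
So T = 908.2 / (0.8090 × 1.6) = 701.62 N.
ΣF_x = 0: H_x = T cos 54° = 412.4 N.

H_x ≈ 412 N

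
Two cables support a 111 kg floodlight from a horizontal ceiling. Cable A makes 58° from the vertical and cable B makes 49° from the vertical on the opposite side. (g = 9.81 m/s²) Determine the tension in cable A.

Angles from the horizontal: cable A is 90° − 58° = 32°, cable B is 90° − 49° = 41°.
Weight W = 111 × 9.81 = 1089 N acts straight down.
Horizontal: T_A cos 32° = T_B cos 41°  →  T_B = 1.124 T_A.
Vertical: T_A sin 32° + T_B sin 41° = 1089.
Substituting the horizontal relation into the vertical equation gives 1.267 T_A = 1089, so T_A = 859.4 N.

T_A ≈ 859 N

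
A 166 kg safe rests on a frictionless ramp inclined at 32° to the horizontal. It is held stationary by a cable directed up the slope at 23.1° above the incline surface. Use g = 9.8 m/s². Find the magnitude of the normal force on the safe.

N ≈ 1010 N

Take axes along and perpendicular to the incline. Weight components: W sin 32° = 862.1 N down-slope, W cos 32° = 1380 N into the surface.
Along incline: T cos 23.1° = W sin 32° → T = 937.2 N.
Perpendicular: N = W cos 32° − T sin 23.1° = 1012 N.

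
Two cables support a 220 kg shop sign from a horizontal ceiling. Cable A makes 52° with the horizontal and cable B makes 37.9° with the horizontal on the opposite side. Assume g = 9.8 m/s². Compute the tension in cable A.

Weight W = 220 × 9.8 = 2156 N acts straight down.
Horizontal: T_A cos 52° = T_B cos 37.9°  →  T_B = 0.7802 T_A.
Vertical: T_A sin 52° + T_B sin 37.9° = 2156.
Substituting the horizontal relation into the vertical equation gives 1.267 T_A = 2156, so T_A = 1701 N.

T_A ≈ 1700 N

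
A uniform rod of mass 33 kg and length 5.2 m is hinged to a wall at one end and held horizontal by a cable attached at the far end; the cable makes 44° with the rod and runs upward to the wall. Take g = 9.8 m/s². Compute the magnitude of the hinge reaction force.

|H| ≈ 233 N

Take torques about the hinge: T sin 44° · 5.2 = 33×9.8×2.6 = 840.84 N·m.
So T = 840.84 / (0.6947 × 5.2) = 232.78 N.
ΣF_x = 0: H_x = T cos 44° = 167.45 N.
ΣF_y = 0: H_y = (33×9.8) − T sin 44° = 323.4 − 161.7 = 161.7 N.
|H| = √(H_x² + H_y²) = √((167.45)² + (161.7)²) = 232.78 N.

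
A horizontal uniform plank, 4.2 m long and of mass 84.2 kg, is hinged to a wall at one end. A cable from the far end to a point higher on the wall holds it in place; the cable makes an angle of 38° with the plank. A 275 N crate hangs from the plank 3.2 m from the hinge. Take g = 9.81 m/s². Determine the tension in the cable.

T ≈ 1010 N

Take torques about the hinge: T sin 38° · 4.2 = 84.2×9.81×2.1 + 275×3.2 = 2614.6 N·m.
So T = 2614.6 / (0.6157 × 4.2) = 1011.1 N.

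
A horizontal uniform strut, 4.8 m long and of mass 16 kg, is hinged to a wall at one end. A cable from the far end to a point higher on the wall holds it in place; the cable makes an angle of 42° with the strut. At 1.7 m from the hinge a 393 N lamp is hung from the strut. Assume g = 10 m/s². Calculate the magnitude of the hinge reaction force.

Take torques about the hinge: T sin 42° · 4.8 = 16×10×2.4 + 393×1.7 = 1052.1 N·m.
So T = 1052.1 / (0.6691 × 4.8) = 327.57 N.
ΣF_x = 0: H_x = T cos 42° = 243.43 N.
ΣF_y = 0: H_y = (16×10 + 393) − T sin 42° = 553 − 219.19 = 333.81 N.
|H| = √(H_x² + H_y²) = √((243.43)² + (333.81)²) = 413.15 N.

|H| ≈ 413 N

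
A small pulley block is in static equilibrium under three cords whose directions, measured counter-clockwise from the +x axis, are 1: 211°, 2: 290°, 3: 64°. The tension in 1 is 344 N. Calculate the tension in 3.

Resolve: ΣF_x = 344 cos 211° + T_2 cos 290° + T_3 cos 64° = 0.
        ΣF_y = 344 sin 211° + T_2 sin 290° + T_3 sin 64° = 0.
The known terms sum to (-294.9, -177.2) N, so 0.3420 T_2 + 0.4384 T_3 = 294.9 and -0.9397 T_2 + 0.8988 T_3 = 177.2.
Solving simultaneously: T_2 = 260.5 N, T_3 = 469.4 N.

T_3 ≈ 469 N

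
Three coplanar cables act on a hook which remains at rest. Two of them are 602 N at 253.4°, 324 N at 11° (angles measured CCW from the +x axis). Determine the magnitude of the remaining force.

F ≈ 535 N

Sum the known components: ΣF_x = 146.1 N, ΣF_y = -515.1 N.
For equilibrium the remaining force must supply (−ΣF_x, −ΣF_y) = (-146.1, 515.1) N.
Magnitude = √((-146.1)² + (515.1)²) = 535.4 N; direction = atan2(515.1, -146.1) = 105.8°.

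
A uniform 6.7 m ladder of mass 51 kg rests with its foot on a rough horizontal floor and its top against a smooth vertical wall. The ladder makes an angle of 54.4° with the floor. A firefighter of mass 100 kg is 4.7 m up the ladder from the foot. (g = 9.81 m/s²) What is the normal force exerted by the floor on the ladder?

ΣF_y = 0: N_floor = 51×9.81 + 100×9.81 = 1481.3 N.

N_floor ≈ 1480 N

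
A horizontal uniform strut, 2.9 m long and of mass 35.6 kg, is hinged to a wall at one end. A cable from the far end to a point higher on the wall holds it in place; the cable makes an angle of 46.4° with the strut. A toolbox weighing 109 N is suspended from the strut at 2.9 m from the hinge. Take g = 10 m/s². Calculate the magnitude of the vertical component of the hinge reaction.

Take torques about the hinge: T sin 46.4° · 2.9 = 35.6×10×1.45 + 109×2.9 = 832.3 N·m.
So T = 832.3 / (0.7242 × 2.9) = 396.31 N.
ΣF_y = 0: H_y = (35.6×10 + 109) − T sin 46.4° = 465 − 287 = 178 N.

|H_y| ≈ 178 N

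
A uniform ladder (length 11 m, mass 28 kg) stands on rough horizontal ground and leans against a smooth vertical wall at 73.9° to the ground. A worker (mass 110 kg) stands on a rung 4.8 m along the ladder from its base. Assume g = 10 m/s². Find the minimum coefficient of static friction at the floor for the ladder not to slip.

ΣF_y = 0: N_floor = 28×10 + 110×10 = 1380 N.
Torques about the foot: N_wall · 11 sin 73.9° = 28×10×5.5 cos 73.9° + 110×10×4.8 cos 73.9° → N_wall = 178.95 N.
ΣF_x = 0: f_floor = N_wall = 178.95 N.
μ_min = f_floor / N_floor = 178.95 / 1380 = 0.1297.

μ_min ≈ 0.130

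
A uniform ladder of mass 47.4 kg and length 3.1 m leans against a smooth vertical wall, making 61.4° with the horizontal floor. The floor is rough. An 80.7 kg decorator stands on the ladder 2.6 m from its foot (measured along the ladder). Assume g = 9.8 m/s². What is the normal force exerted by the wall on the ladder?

N_wall ≈ 488 N

Torques about the foot: N_wall · 3.1 sin 61.4° = 47.4×9.8×1.55 cos 61.4° + 80.7×9.8×2.6 cos 61.4° → N_wall = 488.28 N.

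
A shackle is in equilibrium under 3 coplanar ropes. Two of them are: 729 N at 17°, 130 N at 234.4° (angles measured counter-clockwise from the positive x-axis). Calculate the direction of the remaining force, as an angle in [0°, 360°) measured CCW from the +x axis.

θ ≈ 190°

Sum the known components: ΣF_x = 621.5 N, ΣF_y = 107.4 N.
For equilibrium the remaining force must supply (−ΣF_x, −ΣF_y) = (-621.5, -107.4) N.
Magnitude = √((-621.5)² + (-107.4)²) = 630.7 N; direction = atan2(-107.4, -621.5) = 189.8°.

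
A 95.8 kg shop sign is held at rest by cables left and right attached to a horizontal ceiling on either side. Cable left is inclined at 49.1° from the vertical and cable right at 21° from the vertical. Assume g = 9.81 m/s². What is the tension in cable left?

Angles from the horizontal: cable left is 90° − 49.1° = 40.9°, cable right is 90° − 21° = 69°.
Weight W = 95.8 × 9.81 = 939.8 N acts straight down.
Horizontal: T_left cos 40.9° = T_right cos 69°  →  T_right = 2.109 T_left.
Vertical: T_left sin 40.9° + T_right sin 69° = 939.8.
Substituting the horizontal relation into the vertical equation gives 2.624 T_left = 939.8, so T_left = 358.2 N.

T_left ≈ 358 N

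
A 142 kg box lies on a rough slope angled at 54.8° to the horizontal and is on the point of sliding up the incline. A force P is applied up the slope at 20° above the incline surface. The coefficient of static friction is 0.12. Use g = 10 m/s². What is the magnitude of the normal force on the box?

On the verge of sliding up the incline, friction equals μN and acts down the slope.
Perpendicular: N + P sin 20° = W cos 54.8° = 818.5 N.
Along incline: P cos 20° = W sin 54.8° + μN  with W sin 54.8° = 1160 N.
Solving the pair for P and N: P = 1283 N, N = 379.6 N (and f = μN = 45.55 N).

N ≈ 380 N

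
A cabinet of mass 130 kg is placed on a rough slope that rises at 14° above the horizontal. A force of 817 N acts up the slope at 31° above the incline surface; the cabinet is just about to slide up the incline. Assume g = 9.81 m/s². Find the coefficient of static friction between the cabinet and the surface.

μ ≈ 0.480

On the verge of sliding up the incline, friction is at its maximum μN and acts down the slope.
Perpendicular to incline: N = W cos 14° − P sin 31° = 1237 − 420.8 = 816.6 N.
Along incline: P cos 31° − μN = W sin 14° → μ = −(W sin 14° − P cos 31°) / N = 0.4798.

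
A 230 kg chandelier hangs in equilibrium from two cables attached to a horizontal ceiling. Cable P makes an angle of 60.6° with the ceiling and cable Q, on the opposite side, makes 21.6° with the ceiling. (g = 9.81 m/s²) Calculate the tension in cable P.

T_P ≈ 2120 N

Weight W = 230 × 9.81 = 2256 N acts straight down.
Horizontal: T_P cos 60.6° = T_Q cos 21.6°  →  T_Q = 0.528 T_P.
Vertical: T_P sin 60.6° + T_Q sin 21.6° = 2256.
Substituting the horizontal relation into the vertical equation gives 1.066 T_P = 2256, so T_P = 2117 N.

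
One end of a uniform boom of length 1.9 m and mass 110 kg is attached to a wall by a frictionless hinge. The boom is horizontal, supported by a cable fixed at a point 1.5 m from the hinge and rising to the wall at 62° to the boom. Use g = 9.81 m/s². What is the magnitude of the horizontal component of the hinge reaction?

H_x ≈ 363 N

Take torques about the hinge: T sin 62° · 1.5 = 110×9.81×0.95 = 1025.1 N·m.
So T = 1025.1 / (0.8829 × 1.5) = 774.03 N.
ΣF_x = 0: H_x = T cos 62° = 363.39 N.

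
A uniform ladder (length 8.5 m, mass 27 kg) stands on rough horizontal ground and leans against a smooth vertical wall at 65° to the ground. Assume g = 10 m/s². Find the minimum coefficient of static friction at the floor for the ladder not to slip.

μ_min ≈ 0.233

ΣF_y = 0: N_floor = 27×10 = 270 N.
Torques about the foot: N_wall · 8.5 sin 65° = 27×10×4.25 cos 65° → N_wall = 62.952 N.
ΣF_x = 0: f_floor = N_wall = 62.952 N.
μ_min = f_floor / N_floor = 62.952 / 270 = 0.2332.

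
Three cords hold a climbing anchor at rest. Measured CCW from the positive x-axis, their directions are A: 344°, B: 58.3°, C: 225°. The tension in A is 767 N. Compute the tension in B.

T_B ≈ 2920 N

Resolve: ΣF_x = 767 cos 344° + T_B cos 58.3° + T_C cos 225° = 0.
        ΣF_y = 767 sin 344° + T_B sin 58.3° + T_C sin 225° = 0.
The known terms sum to (737.3, -211.4) N, so 0.5255 T_B − 0.7071 T_C = -737.3 and 0.8508 T_B − 0.7071 T_C = 211.4.
Solving simultaneously: T_B = 2916 N, T_C = 3210 N.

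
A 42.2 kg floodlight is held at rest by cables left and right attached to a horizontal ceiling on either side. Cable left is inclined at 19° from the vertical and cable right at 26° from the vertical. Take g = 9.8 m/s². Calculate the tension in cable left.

T_left ≈ 256 N

Angles from the horizontal: cable left is 90° − 19° = 71°, cable right is 90° − 26° = 64°.
Weight W = 42.2 × 9.8 = 413.6 N acts straight down.
Horizontal: T_left cos 71° = T_right cos 64°  →  T_right = 0.7427 T_left.
Vertical: T_left sin 71° + T_right sin 64° = 413.6.
Substituting the horizontal relation into the vertical equation gives 1.613 T_left = 413.6, so T_left = 256.4 N.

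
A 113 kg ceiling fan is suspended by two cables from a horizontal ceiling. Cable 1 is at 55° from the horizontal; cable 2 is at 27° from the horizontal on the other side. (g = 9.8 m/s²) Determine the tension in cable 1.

T_1 ≈ 996 N

Weight W = 113 × 9.8 = 1107 N acts straight down.
Horizontal: T_1 cos 55° = T_2 cos 27°  →  T_2 = 0.6437 T_1.
Vertical: T_1 sin 55° + T_2 sin 27° = 1107.
Substituting the horizontal relation into the vertical equation gives 1.111 T_1 = 1107, so T_1 = 996.4 N.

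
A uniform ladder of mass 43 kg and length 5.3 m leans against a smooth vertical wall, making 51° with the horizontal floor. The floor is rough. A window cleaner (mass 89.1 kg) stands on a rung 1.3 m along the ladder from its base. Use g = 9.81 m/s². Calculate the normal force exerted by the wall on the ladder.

N_wall ≈ 344 N

Torques about the foot: N_wall · 5.3 sin 51° = 43×9.81×2.65 cos 51° + 89.1×9.81×1.3 cos 51° → N_wall = 344.41 N.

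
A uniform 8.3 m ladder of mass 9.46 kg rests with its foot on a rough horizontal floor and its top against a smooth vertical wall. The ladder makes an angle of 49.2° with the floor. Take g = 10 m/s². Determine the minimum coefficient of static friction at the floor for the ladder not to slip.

ΣF_y = 0: N_floor = 9.46×10 = 94.6 N.
Torques about the foot: N_wall · 8.3 sin 49.2° = 9.46×10×4.15 cos 49.2° → N_wall = 40.828 N.
ΣF_x = 0: f_floor = N_wall = 40.828 N.
μ_min = f_floor / N_floor = 40.828 / 94.6 = 0.4316.

μ_min ≈ 0.432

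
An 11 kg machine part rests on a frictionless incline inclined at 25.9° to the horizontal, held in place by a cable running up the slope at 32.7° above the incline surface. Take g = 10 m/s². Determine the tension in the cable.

T ≈ 57.1 N

Take axes along and perpendicular to the incline. Weight components: W sin 25.9° = 48.05 N down-slope, W cos 25.9° = 98.95 N into the surface.
Along incline: T cos 32.7° = W sin 25.9° → T = 57.1 N.
Perpendicular: N = W cos 25.9° − T sin 32.7° = 68.1 N.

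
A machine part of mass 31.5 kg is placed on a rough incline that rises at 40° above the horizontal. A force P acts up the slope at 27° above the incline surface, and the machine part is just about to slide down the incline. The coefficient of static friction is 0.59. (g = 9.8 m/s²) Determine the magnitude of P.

P ≈ 94.5 N

On the verge of sliding down the incline, friction equals μN and acts up the slope.
Perpendicular: N + P sin 27° = W cos 40° = 236.5 N.
Along incline: P cos 27° + μN = W sin 40° with W sin 40° = 198.4 N.
Solving the pair for P and N: P = 94.53 N, N = 193.6 N (and f = μN = 114.2 N).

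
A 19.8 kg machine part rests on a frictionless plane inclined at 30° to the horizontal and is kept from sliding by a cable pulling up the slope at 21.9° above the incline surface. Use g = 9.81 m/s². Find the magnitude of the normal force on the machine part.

Take axes along and perpendicular to the incline. Weight components: W sin 30° = 97.12 N down-slope, W cos 30° = 168.2 N into the surface.
Along incline: T cos 21.9° = W sin 30° → T = 104.7 N.
Perpendicular: N = W cos 30° − T sin 21.9° = 129.2 N.

N ≈ 129 N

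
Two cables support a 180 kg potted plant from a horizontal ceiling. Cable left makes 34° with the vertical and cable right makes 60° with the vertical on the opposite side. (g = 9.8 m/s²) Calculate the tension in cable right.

T_right ≈ 989 N

Angles from the horizontal: cable left is 90° − 34° = 56°, cable right is 90° − 60° = 30°.
Weight W = 180 × 9.8 = 1764 N acts straight down.
Horizontal: T_left cos 56° = T_right cos 30°  →  T_left = 1.549 T_right.
Vertical: T_left sin 56° + T_right sin 30° = 1764.
Substituting the horizontal relation into the vertical equation gives 1.784 T_right = 1764, so T_right = 988.8 N.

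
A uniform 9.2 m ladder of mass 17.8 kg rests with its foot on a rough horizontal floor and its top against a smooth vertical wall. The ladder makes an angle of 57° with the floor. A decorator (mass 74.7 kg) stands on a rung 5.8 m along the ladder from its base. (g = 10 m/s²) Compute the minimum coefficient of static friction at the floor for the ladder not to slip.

μ_min ≈ 0.393

ΣF_y = 0: N_floor = 17.8×10 + 74.7×10 = 925 N.
Torques about the foot: N_wall · 9.2 sin 57° = 17.8×10×4.6 cos 57° + 74.7×10×5.8 cos 57° → N_wall = 363.63 N.
ΣF_x = 0: f_floor = N_wall = 363.63 N.
μ_min = f_floor / N_floor = 363.63 / 925 = 0.3931.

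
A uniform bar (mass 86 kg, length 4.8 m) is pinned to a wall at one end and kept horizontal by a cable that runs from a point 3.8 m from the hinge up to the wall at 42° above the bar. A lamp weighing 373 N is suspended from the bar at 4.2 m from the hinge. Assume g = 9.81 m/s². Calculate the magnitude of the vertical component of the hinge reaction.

Take torques about the hinge: T sin 42° · 3.8 = 86×9.81×2.4 + 373×4.2 = 3591.4 N·m.
So T = 3591.4 / (0.6691 × 3.8) = 1412.4 N.
ΣF_y = 0: H_y = (86×9.81 + 373) − T sin 42° = 1216.7 − 945.1 = 271.56 N.

|H_y| ≈ 272 N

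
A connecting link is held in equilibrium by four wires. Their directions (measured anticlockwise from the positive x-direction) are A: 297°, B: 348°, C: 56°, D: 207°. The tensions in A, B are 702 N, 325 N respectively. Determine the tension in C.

Resolve: ΣF_x = 702 cos 297° + 325 cos 348° + T_C cos 56° + T_D cos 207° = 0.
        ΣF_y = 702 sin 297° + 325 sin 348° + T_C sin 56° + T_D sin 207° = 0.
The known terms sum to (636.6, -693.1) N, so 0.5592 T_C − 0.8910 T_D = -636.6 and 0.8290 T_C − 0.4540 T_D = 693.1.
Solving simultaneously: T_C = 1870 N, T_D = 1888 N.

T_C ≈ 1870 N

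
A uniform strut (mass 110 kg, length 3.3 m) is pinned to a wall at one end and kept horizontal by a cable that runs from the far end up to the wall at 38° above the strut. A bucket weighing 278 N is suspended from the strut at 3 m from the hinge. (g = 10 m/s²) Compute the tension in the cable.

Take torques about the hinge: T sin 38° · 3.3 = 110×10×1.65 + 278×3 = 2649 N·m.
So T = 2649 / (0.6157 × 3.3) = 1303.8 N.

T ≈ 1300 N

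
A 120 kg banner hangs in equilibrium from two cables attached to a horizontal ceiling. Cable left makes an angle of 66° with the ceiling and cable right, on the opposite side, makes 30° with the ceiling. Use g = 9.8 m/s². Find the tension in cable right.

Weight W = 120 × 9.8 = 1176 N acts straight down.
Horizontal: T_left cos 66° = T_right cos 30°  →  T_left = 2.129 T_right.
Vertical: T_left sin 66° + T_right sin 30° = 1176.
Substituting the horizontal relation into the vertical equation gives 2.445 T_right = 1176, so T_right = 481 N.

T_right ≈ 481 N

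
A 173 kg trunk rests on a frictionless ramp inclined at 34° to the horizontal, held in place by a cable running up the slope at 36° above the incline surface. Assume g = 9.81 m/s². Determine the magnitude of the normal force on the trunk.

Take axes along and perpendicular to the incline. Weight components: W sin 34° = 949 N down-slope, W cos 34° = 1407 N into the surface.
Along incline: T cos 36° = W sin 34° → T = 1173 N.
Perpendicular: N = W cos 34° − T sin 36° = 717.5 N.

N ≈ 717 N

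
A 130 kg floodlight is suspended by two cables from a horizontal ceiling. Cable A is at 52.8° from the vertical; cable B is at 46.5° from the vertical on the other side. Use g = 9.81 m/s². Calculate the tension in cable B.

T_B ≈ 1030 N

Angles from the horizontal: cable A is 90° − 52.8° = 37.2°, cable B is 90° − 46.5° = 43.5°.
Weight W = 130 × 9.81 = 1275 N acts straight down.
Horizontal: T_A cos 37.2° = T_B cos 43.5°  →  T_A = 0.9107 T_B.
Vertical: T_A sin 37.2° + T_B sin 43.5° = 1275.
Substituting the horizontal relation into the vertical equation gives 1.239 T_B = 1275, so T_B = 1029 N.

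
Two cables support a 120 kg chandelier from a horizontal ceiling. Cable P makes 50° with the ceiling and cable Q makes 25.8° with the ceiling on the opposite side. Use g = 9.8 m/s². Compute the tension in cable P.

T_P ≈ 1090 N

Weight W = 120 × 9.8 = 1176 N acts straight down.
Horizontal: T_P cos 50° = T_Q cos 25.8°  →  T_Q = 0.714 T_P.
Vertical: T_P sin 50° + T_Q sin 25.8° = 1176.
Substituting the horizontal relation into the vertical equation gives 1.077 T_P = 1176, so T_P = 1092 N.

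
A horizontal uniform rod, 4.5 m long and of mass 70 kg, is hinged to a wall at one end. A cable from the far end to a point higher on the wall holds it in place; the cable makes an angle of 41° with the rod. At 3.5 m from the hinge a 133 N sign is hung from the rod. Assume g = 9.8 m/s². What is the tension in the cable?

T ≈ 680 N

Take torques about the hinge: T sin 41° · 4.5 = 70×9.8×2.25 + 133×3.5 = 2009 N·m.
So T = 2009 / (0.6561 × 4.5) = 680.49 N.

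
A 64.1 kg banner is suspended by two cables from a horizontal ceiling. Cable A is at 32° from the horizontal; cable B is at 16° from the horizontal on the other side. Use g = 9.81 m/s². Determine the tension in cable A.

Weight W = 64.1 × 9.81 = 628.8 N acts straight down.
Horizontal: T_A cos 32° = T_B cos 16°  →  T_B = 0.8822 T_A.
Vertical: T_A sin 32° + T_B sin 16° = 628.8.
Substituting the horizontal relation into the vertical equation gives 0.7731 T_A = 628.8, so T_A = 813.4 N.

T_A ≈ 813 N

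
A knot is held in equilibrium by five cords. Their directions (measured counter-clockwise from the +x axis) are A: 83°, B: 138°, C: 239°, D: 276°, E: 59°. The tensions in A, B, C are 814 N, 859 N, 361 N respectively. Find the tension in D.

Resolve: ΣF_x = 814 cos 83° + 859 cos 138° + 361 cos 239° + T_D cos 276° + T_E cos 59° = 0.
        ΣF_y = 814 sin 83° + 859 sin 138° + 361 sin 239° + T_D sin 276° + T_E sin 59° = 0.
The known terms sum to (-725.1, 1073) N, so 0.1045 T_D + 0.5150 T_E = 725.1 and -0.9945 T_D + 0.8572 T_E = -1073.
Solving simultaneously: T_D = 1951 N, T_E = 1012 N.

T_D ≈ 1950 N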